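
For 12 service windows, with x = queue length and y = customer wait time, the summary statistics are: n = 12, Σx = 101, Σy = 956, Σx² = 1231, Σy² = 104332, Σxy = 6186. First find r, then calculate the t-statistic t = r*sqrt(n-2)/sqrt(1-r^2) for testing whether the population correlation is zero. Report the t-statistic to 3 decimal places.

Numerator: nΣxy − (Σx)(Σy) = 12·6186 − (101)(956) = -22324
Denominator: √[(nΣx²−(Σx)²)(nΣy²−(Σy)²)]
  nΣx²−(Σx)² = 12·1231 − 10201 = 4571;  nΣy²−(Σy)² = 12·104332 − 913936 = 338048
  √(4571·338048) = √1545217408 = 39309.2535
r = -22324 / 39309.2535 = -0.5679
t = r·√(n−2)/√(1−r²) = -0.5679·√10 / √(1−0.322510) = -1.795857 / 0.823098 = -2.182

-2.182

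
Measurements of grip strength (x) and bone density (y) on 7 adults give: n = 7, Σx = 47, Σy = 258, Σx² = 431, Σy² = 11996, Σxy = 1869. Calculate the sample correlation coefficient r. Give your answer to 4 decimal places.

0.2552

S_xy = nΣxy − ΣxΣy = 7·1869 − 47·258 = 13083 − 12126 = 957
S_xx = nΣx² − (Σx)² = 7·431 − 47² = 3017 − 2209 = 808
S_yy = nΣy² − (Σy)² = 7·11996 − 258² = 83972 − 66564 = 17408
r = S_xy / √(S_xx·S_yy) = 957 / √(808·17408) = 957 / √14065664 = 957 / 3750.4218 = 0.2552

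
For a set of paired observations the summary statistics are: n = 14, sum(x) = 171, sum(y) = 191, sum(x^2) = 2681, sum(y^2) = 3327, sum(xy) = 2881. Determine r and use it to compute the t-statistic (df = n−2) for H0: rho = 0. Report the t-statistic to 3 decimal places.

5.331

Numerator: nΣxy − (Σx)(Σy) = 14·2881 − (171)(191) = 7673
Denominator: √[(nΣx²−(Σx)²)(nΣy²−(Σy)²)]
  nΣx²−(Σx)² = 14·2681 − 29241 = 8293;  nΣy²−(Σy)² = 14·3327 − 36481 = 10097
  √(8293·10097) = √83734421 = 9150.6514
r = 7673 / 9150.6514 = 0.8385
t = r·√(n−2)/√(1−r²) = 0.8385·√12 / √(1−0.703082) = 2.904649 / 0.544902 = 5.331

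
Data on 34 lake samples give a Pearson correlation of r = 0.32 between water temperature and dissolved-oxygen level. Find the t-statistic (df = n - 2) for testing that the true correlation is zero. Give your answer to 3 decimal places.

1.911

1 − r² = 1 − 0.1024 = 0.8976;  √(1−r²) = 0.947418
√(n−2) = √32 = 5.656854
t = r·√(n−2)/√(1−r²) = 0.32 · 5.656854 / 0.947418 = 1.911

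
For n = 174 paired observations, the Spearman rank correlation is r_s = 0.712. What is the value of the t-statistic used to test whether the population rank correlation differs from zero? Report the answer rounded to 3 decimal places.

13.298

1 − r_s² = 1 − 0.506944 = 0.493056;  √(1−r_s²) = 0.702179
√(n−2) = √172 = 13.114877
t = r_s·√(n−2)/√(1−r_s²) = 0.712 · 13.114877 / 0.702179 = 13.298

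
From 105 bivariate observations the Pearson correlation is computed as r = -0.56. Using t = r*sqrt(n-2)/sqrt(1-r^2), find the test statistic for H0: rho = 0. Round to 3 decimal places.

-6.860

t = r·√(n−2) / √(1−r²) with r = -0.56, n = 105
  = -0.56·√103 / √(1 − 0.3136)
  = -0.56·10.148892 / 0.828493
  = -5.683380 / 0.828493 = -6.860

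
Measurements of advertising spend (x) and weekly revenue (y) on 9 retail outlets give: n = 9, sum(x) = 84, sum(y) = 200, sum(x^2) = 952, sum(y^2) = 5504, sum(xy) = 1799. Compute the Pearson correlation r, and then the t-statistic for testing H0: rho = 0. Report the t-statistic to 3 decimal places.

Numerator: nΣxy − (Σx)(Σy) = 9·1799 − (84)(200) = -609
Denominator: √[(nΣx²−(Σx)²)(nΣy²−(Σy)²)]
  nΣx²−(Σx)² = 9·952 − 7056 = 1512;  nΣy²−(Σy)² = 9·5504 − 40000 = 9536
  √(1512·9536) = √14418432 = 3797.1610
r = -609 / 3797.1610 = -0.1604
t = r·√(n−2)/√(1−r²) = -0.1604·√7 / √(1−0.025728) = -0.424379 / 0.987052 = -0.430

-0.430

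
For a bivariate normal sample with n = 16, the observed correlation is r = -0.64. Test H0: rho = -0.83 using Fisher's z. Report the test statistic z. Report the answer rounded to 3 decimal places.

z_r = atanh(-0.64) = -0.758174,  z_0 = atanh(-0.83) = -1.188136
SE = 1/√(n−3) = 1/√13 = 0.277350
z = (z_r − z_0)/SE = (-0.758174 − (-1.188136)) / 0.277350 = 0.429962 / 0.277350 = 1.550

1.550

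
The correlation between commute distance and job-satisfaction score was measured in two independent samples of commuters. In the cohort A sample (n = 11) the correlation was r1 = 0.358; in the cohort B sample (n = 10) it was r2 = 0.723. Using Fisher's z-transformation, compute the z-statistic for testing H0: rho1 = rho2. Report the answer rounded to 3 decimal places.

z1 = atanh(0.358) = 0.374590,  z2 = atanh(0.723) = 0.913902
SE = √(1/(n1−3) + 1/(n2−3)) = √(1/8 + 1/7) = √(0.1250000 + 0.1428571) = √0.2678571 = 0.517549
z = (z1 − z2)/SE = (0.374590 − 0.913902) / 0.517549 = -0.539312 / 0.517549 = -1.042

-1.042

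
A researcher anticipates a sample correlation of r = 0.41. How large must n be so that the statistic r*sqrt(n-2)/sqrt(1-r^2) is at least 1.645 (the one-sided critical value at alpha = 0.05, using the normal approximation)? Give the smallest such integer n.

16

Need r·√(n−2)/√(1−r²) ≥ 1.645
√(n−2) ≥ 1.645·√(1−0.1681) / 0.41 = 1.645·0.912086 / 0.41 = 3.6595
n−2 ≥ 13.3919  ⇒  n ≥ 15.3919
Smallest integer n = 16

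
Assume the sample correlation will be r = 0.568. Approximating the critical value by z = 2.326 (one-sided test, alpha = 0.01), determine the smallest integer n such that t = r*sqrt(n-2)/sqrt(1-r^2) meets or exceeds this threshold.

14

Need r·√(n−2)/√(1−r²) ≥ 2.326
√(n−2) ≥ 2.326·√(1−0.322624) / 0.568 = 2.326·0.823029 / 0.568 = 3.3704
n−2 ≥ 11.3596  ⇒  n ≥ 13.3596
Smallest integer n = 14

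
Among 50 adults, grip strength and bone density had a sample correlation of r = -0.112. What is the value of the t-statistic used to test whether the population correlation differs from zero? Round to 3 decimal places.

1 − r² = 1 − 0.012544 = 0.987456;  √(1−r²) = 0.993708
√(n−2) = √48 = 6.928203
t = r·√(n−2)/√(1−r²) = -0.112 · 6.928203 / 0.993708 = -0.781

-0.781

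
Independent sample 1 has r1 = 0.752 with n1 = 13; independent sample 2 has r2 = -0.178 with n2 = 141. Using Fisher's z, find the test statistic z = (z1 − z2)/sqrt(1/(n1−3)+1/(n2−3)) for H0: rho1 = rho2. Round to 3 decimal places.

3.534

z1 = atanh(0.752) = 0.977542,  z2 = atanh(-0.178) = -0.179916
SE = √(1/(n1−3) + 1/(n2−3)) = √(1/10 + 1/138) = √(0.1000000 + 0.0072464) = √0.1072464 = 0.327485
z = (z1 − z2)/SE = (0.977542 − (-0.179916)) / 0.327485 = 1.157458 / 0.327485 = 3.534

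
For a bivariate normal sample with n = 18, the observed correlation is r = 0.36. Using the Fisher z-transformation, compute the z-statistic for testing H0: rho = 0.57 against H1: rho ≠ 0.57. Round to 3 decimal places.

z_r = atanh(0.36) = 0.376886,  z_0 = atanh(0.57) = 0.647523
SE = 1/√(n−3) = 1/√15 = 0.258199
z = (z_r − z_0)/SE = (0.376886 − 0.647523) / 0.258199 = -0.270637 / 0.258199 = -1.048

-1.048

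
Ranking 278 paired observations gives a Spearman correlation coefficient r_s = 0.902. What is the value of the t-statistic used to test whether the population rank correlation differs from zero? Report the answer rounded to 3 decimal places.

34.709

1 − r_s² = 1 − 0.813604 = 0.186396;  √(1−r_s²) = 0.431736
√(n−2) = √276 = 16.613248
t = r_s·√(n−2)/√(1−r_s²) = 0.902 · 16.613248 / 0.431736 = 34.709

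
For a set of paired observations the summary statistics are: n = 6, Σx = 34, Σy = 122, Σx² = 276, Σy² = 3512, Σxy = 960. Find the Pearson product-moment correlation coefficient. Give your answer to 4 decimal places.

S_xy = nΣxy − ΣxΣy = 6·960 − 34·122 = 5760 − 4148 = 1612
S_xx = nΣx² − (Σx)² = 6·276 − 34² = 1656 − 1156 = 500
S_yy = nΣy² − (Σy)² = 6·3512 − 122² = 21072 − 14884 = 6188
r = S_xy / √(S_xx·S_yy) = 1612 / √(500·6188) = 1612 / √3094000 = 1612 / 1758.9770 = 0.9164

0.9164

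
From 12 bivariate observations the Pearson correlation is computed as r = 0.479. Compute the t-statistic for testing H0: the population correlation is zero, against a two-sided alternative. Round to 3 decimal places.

1.726

t = r·√(n−2) / √(1−r²) with r = 0.479, n = 12
  = 0.479·√10 / √(1 − 0.229441)
  = 0.479·3.162278 / 0.877815
  = 1.514731 / 0.877815 = 1.726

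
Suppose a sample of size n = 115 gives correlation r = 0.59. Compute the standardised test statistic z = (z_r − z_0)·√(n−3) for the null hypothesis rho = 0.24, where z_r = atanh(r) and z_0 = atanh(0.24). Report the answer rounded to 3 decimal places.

4.581

Fisher z: atanh(0.59) = 0.677666, atanh(0.24) = 0.244774
z = (z_r − z_0)·√(n−3) = (0.677666 − 0.244774)·√112 = 0.432892 · 10.583005 = 4.581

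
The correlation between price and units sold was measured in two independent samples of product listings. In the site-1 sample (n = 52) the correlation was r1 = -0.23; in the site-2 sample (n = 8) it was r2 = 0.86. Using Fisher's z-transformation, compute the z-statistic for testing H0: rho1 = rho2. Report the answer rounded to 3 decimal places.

-3.254

z1 = atanh(-0.23) = -0.234189,  z2 = atanh(0.86) = 1.293345
SE = √(1/(n1−3) + 1/(n2−3)) = √(1/49 + 1/5) = √(0.0204082 + 0.2000000) = √0.2204082 = 0.469477
z = (z1 − z2)/SE = (-0.234189 − 1.293345) / 0.469477 = -1.527534 / 0.469477 = -3.254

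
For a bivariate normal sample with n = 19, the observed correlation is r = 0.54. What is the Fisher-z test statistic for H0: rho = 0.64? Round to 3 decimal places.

z_r = atanh(0.54) = 0.604156,  z_0 = atanh(0.64) = 0.758174
SE = 1/√(n−3) = 1/√16 = 0.250000
z = (z_r − z_0)/SE = (0.604156 − 0.758174) / 0.250000 = -0.154018 / 0.250000 = -0.616

-0.616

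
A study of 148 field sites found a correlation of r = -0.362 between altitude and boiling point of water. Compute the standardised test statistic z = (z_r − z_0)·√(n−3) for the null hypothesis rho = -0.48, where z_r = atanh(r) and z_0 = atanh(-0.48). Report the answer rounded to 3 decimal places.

z_r = atanh(-0.362) = -0.379186,  z_0 = atanh(-0.48) = -0.522984
SE = 1/√(n−3) = 1/√145 = 0.083045
z = (z_r − z_0)/SE = (-0.379186 − (-0.522984)) / 0.083045 = 0.143798 / 0.083045 = 1.732

1.732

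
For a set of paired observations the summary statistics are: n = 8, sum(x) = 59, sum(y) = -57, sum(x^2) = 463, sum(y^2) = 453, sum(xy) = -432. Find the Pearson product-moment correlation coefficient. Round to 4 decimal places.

-0.3216

Numerator: nΣxy − (Σx)(Σy) = 8·(-432) − (59)(-57) = -93
Denominator: √[(nΣx²−(Σx)²)(nΣy²−(Σy)²)]
  nΣx²−(Σx)² = 8·463 − 3481 = 223;  nΣy²−(Σy)² = 8·453 − 3249 = 375
  √(223·375) = √83625 = 289.1799
r = -93 / 289.1799 = -0.3216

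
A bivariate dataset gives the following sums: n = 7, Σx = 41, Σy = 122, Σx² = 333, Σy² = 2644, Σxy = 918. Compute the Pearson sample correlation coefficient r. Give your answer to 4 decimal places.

S_xy = nΣxy − ΣxΣy = 7·918 − 41·122 = 6426 − 5002 = 1424
S_xx = nΣx² − (Σx)² = 7·333 − 41² = 2331 − 1681 = 650
S_yy = nΣy² − (Σy)² = 7·2644 − 122² = 18508 − 14884 = 3624
r = S_xy / √(S_xx·S_yy) = 1424 / √(650·3624) = 1424 / √2355600 = 1424 / 1534.7964 = 0.9278

0.9278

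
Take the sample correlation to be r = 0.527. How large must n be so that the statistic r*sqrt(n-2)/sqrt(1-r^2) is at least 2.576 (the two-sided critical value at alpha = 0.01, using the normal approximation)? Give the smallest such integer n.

r√(n−2)/√(1−r²) ≥ 2.576  ⇔  n−2 ≥ (2.576)²·(1−r²)/r²
(1−r²)/r² = (1−0.277729)/0.277729 = 2.6006
n ≥ 2 + 6.635776·2.6006 = 2 + 17.2570 = 19.2570
⌈19.2570⌉ = 20

20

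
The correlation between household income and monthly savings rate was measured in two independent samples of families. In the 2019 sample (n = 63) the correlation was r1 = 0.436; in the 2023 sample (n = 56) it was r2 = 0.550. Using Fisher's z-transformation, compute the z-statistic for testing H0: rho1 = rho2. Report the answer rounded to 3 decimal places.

-0.802

Fisher z-transforms: z1 = atanh(0.436) = 0.467281, z2 = atanh(0.550) = 0.618381; difference d = -0.151100
Var(d) = 1/60 + 1/53 = 0.0166667 + 0.0188679 = 0.0355346
z = d/√Var(d) = -0.151100 / √0.0355346 = -0.151100 / 0.188506 = -0.802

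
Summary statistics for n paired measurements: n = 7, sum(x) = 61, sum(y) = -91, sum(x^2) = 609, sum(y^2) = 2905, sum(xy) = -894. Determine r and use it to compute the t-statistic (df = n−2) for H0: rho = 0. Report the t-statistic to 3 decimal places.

Numerator: nΣxy − (Σx)(Σy) = 7·(-894) − (61)(-91) = -707
Denominator: √[(nΣx²−(Σx)²)(nΣy²−(Σy)²)]
  nΣx²−(Σx)² = 7·609 − 3721 = 542;  nΣy²−(Σy)² = 7·2905 − 8281 = 12054
  √(542·12054) = √6533268 = 2556.0258
r = -707 / 2556.0258 = -0.2766
t = r·√(n−2)/√(1−r²) = -0.2766·√5 / √(1−0.076508) = -0.618496 / 0.960985 = -0.644

-0.644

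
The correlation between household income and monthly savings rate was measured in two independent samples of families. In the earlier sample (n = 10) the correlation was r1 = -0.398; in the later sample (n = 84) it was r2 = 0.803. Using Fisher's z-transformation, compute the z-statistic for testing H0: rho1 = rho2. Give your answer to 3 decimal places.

-3.879

z1 = atanh(-0.398) = -0.421270,  z2 = atanh(0.803) = 1.107002
SE = √(1/(n1−3) + 1/(n2−3)) = √(1/7 + 1/81) = √(0.1428571 + 0.0123457) = √0.1552028 = 0.393958
z = (z1 − z2)/SE = (-0.421270 − 1.107002) / 0.393958 = -1.528272 / 0.393958 = -3.879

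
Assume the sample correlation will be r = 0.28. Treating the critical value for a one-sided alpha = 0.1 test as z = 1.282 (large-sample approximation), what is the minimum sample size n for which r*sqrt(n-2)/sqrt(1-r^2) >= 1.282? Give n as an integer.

22

Need r·√(n−2)/√(1−r²) ≥ 1.282
√(n−2) ≥ 1.282·√(1−0.0784) / 0.28 = 1.282·0.960000 / 0.28 = 4.3954
n−2 ≥ 19.3195  ⇒  n ≥ 21.3195
Smallest integer n = 22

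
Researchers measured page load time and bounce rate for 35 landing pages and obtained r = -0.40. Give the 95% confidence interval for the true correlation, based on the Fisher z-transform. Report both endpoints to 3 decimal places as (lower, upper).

(-0.647, -0.077)

z_r = atanh(-0.40) = -0.423649;  SE = 1/√(n−3) = 1/√32 = 0.176777
z-limits: -0.423649 ± 1.960·0.176777 = -0.423649 ± 0.346483 = [-0.770132, -0.077166]
ρ-limits: (tanh -0.770132, tanh -0.077166) = (-0.647, -0.077)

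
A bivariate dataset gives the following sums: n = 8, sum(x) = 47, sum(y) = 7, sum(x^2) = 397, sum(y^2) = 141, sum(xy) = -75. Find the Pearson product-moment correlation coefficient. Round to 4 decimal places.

-0.9095

Numerator: nΣxy − (Σx)(Σy) = 8·(-75) − (47)(7) = -929
Denominator: √[(nΣx²−(Σx)²)(nΣy²−(Σy)²)]
  nΣx²−(Σx)² = 8·397 − 2209 = 967;  nΣy²−(Σy)² = 8·141 − 49 = 1079
  √(967·1079) = √1043393 = 1021.4661
r = -929 / 1021.4661 = -0.9095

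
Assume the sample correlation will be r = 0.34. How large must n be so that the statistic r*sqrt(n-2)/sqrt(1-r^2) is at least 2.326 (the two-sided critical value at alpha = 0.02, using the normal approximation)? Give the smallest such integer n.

44

r√(n−2)/√(1−r²) ≥ 2.326  ⇔  n−2 ≥ (2.326)²·(1−r²)/r²
(1−r²)/r² = (1−0.1156)/0.1156 = 7.6505
n ≥ 2 + 5.410276·7.6505 = 2 + 41.3913 = 43.3913
⌈43.3913⌉ = 44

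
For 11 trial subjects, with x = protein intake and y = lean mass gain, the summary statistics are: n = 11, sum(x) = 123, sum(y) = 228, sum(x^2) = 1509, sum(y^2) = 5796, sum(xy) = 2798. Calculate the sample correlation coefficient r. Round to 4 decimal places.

0.6572

S_xy = nΣxy − ΣxΣy = 11·2798 − 123·228 = 30778 − 28044 = 2734
S_xx = nΣx² − (Σx)² = 11·1509 − 123² = 16599 − 15129 = 1470
S_yy = nΣy² − (Σy)² = 11·5796 − 228² = 63756 − 51984 = 11772
r = S_xy / √(S_xx·S_yy) = 2734 / √(1470·11772) = 2734 / √17304840 = 2734 / 4159.9087 = 0.6572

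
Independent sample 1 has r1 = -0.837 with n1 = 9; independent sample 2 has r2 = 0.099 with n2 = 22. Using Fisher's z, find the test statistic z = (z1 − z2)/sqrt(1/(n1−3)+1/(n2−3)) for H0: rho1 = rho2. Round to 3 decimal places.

-2.798

z1 = atanh(-0.837) = -1.211069,  z2 = atanh(0.099) = 0.099325
SE = √(1/(n1−3) + 1/(n2−3)) = √(1/6 + 1/19) = √(0.1666667 + 0.0526316) = √0.2192983 = 0.468293
z = (z1 − z2)/SE = (-1.211069 − 0.099325) / 0.468293 = -1.310394 / 0.468293 = -2.798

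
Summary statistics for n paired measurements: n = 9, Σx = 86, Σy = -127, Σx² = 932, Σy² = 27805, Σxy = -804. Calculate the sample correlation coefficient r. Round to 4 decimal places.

Numerator: nΣxy − (Σx)(Σy) = 9·(-804) − (86)(-127) = 3686
Denominator: √[(nΣx²−(Σx)²)(nΣy²−(Σy)²)]
  nΣx²−(Σx)² = 9·932 − 7396 = 992;  nΣy²−(Σy)² = 9·27805 − 16129 = 234116
  √(992·234116) = √232243072 = 15239.5234
r = 3686 / 15239.5234 = 0.2419

0.2419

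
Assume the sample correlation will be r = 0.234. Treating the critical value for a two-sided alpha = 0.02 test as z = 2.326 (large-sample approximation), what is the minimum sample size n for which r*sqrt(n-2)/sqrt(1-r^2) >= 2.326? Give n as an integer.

96

Need r·√(n−2)/√(1−r²) ≥ 2.326
√(n−2) ≥ 2.326·√(1−0.054756) / 0.234 = 2.326·0.972237 / 0.234 = 9.6642
n−2 ≥ 93.3968  ⇒  n ≥ 95.3968
Smallest integer n = 96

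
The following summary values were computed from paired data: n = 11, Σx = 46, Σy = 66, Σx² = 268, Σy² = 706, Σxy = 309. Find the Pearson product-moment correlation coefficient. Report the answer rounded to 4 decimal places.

0.2155

Numerator: nΣxy − (Σx)(Σy) = 11·309 − (46)(66) = 363
Denominator: √[(nΣx²−(Σx)²)(nΣy²−(Σy)²)]
  nΣx²−(Σx)² = 11·268 − 2116 = 832;  nΣy²−(Σy)² = 11·706 − 4356 = 3410
  √(832·3410) = √2837120 = 1684.3753
r = 363 / 1684.3753 = 0.2155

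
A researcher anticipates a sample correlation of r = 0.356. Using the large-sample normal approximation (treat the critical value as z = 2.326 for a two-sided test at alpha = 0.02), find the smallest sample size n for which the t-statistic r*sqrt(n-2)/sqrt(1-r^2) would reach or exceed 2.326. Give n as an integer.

40

Need r·√(n−2)/√(1−r²) ≥ 2.326
√(n−2) ≥ 2.326·√(1−0.126736) / 0.356 = 2.326·0.934486 / 0.356 = 6.1057
n−2 ≥ 37.2796  ⇒  n ≥ 39.2796
Smallest integer n = 40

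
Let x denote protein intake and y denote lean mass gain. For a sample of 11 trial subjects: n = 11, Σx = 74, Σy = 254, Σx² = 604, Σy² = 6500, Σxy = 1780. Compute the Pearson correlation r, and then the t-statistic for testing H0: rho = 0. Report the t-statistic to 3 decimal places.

0.856

S_xy = nΣxy − ΣxΣy = 11·1780 − 74·254 = 19580 − 18796 = 784
S_xx = nΣx² − (Σx)² = 11·604 − 74² = 6644 − 5476 = 1168
S_yy = nΣy² − (Σy)² = 11·6500 − 254² = 71500 − 64516 = 6984
r = S_xy / √(S_xx·S_yy) = 784 / √(1168·6984) = 784 / √8157312 = 784 / 2856.1008 = 0.2745
t = r·√(n−2)/√(1−r²) = 0.2745·√9 / √(1−0.075350) = 0.823500 / 0.961587 = 0.856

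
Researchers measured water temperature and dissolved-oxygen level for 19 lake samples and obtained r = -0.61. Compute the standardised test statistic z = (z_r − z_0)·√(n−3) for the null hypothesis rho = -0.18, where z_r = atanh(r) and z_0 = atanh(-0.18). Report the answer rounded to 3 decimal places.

z_r = atanh(-0.61) = -0.708921,  z_0 = atanh(-0.18) = -0.181983
SE = 1/√(n−3) = 1/√16 = 0.250000
z = (z_r − z_0)/SE = (-0.708921 − (-0.181983)) / 0.250000 = -0.526938 / 0.250000 = -2.108

-2.108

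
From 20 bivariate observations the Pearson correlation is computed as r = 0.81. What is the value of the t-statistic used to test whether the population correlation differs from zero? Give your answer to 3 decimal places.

t = r·√(n−2) / √(1−r²) with r = 0.81, n = 20
  = 0.81·√18 / √(1 − 0.6561)
  = 0.81·4.242641 / 0.586430
  = 3.436539 / 0.586430 = 5.860

5.860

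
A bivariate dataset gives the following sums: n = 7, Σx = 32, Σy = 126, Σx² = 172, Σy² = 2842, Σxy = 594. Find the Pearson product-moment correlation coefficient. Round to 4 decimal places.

Numerator: nΣxy − (Σx)(Σy) = 7·594 − (32)(126) = 126
Denominator: √[(nΣx²−(Σx)²)(nΣy²−(Σy)²)]
  nΣx²−(Σx)² = 7·172 − 1024 = 180;  nΣy²−(Σy)² = 7·2842 − 15876 = 4018
  √(180·4018) = √723240 = 850.4352
r = 126 / 850.4352 = 0.1482

0.1482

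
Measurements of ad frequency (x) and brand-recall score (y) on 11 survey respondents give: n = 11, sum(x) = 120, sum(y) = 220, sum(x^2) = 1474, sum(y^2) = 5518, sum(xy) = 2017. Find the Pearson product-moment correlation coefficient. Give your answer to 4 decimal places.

-0.8920

S_xy = nΣxy − ΣxΣy = 11·2017 − 120·220 = 22187 − 26400 = -4213
S_xx = nΣx² − (Σx)² = 11·1474 − 120² = 16214 − 14400 = 1814
S_yy = nΣy² − (Σy)² = 11·5518 − 220² = 60698 − 48400 = 12298
r = S_xy / √(S_xx·S_yy) = -4213 / √(1814·12298) = -4213 / √22308572 = -4213 / 4723.1951 = -0.8920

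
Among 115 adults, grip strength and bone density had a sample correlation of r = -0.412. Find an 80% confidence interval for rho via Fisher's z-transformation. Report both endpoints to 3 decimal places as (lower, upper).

Fisher z: z_r = atanh(r) = ½·ln((1+(-0.412))/(1−(-0.412))) = -0.438018
SE(z) = 1/√(n−3) = 1/√112 = 0.094491
80% ⇒ z* = 1.282; margin = 1.282·0.094491 = 0.121137
CI on z-scale: (-0.559155, -0.316881)
Back-transform: tanh(-0.559155) = -0.507350, tanh(-0.316881) = -0.306684

(-0.507, -0.307)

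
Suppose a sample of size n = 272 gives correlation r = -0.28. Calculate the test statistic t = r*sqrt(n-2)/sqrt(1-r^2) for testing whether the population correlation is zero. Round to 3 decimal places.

1 − r² = 1 − 0.0784 = 0.9216;  √(1−r²) = 0.960000
√(n−2) = √270 = 16.431677
t = r·√(n−2)/√(1−r²) = -0.28 · 16.431677 / 0.960000 = -4.793

-4.793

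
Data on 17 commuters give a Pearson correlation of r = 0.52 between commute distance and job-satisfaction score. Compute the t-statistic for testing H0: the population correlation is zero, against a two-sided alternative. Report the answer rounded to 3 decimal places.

t = r·√(n−2) / √(1−r²) with r = 0.52, n = 17
  = 0.52·√15 / √(1 − 0.2704)
  = 0.52·3.872983 / 0.854166
  = 2.013951 / 0.854166 = 2.358

2.358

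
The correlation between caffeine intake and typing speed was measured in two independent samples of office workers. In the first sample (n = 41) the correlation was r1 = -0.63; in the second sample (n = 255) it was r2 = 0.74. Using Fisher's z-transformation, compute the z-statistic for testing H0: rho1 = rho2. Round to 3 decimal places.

-9.722

z1 = atanh(-0.63) = -0.741416,  z2 = atanh(0.74) = 0.950479
SE = √(1/(n1−3) + 1/(n2−3)) = √(1/38 + 1/252) = √(0.0263158 + 0.0039683) = √0.0302841 = 0.174023
z = (z1 − z2)/SE = (-0.741416 − 0.950479) / 0.174023 = -1.691895 / 0.174023 = -9.722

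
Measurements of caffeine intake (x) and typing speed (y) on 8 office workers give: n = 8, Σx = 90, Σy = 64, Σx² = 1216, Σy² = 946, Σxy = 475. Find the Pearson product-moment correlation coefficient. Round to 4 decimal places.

-0.8244

Numerator: nΣxy − (Σx)(Σy) = 8·475 − (90)(64) = -1960
Denominator: √[(nΣx²−(Σx)²)(nΣy²−(Σy)²)]
  nΣx²−(Σx)² = 8·1216 − 8100 = 1628;  nΣy²−(Σy)² = 8·946 − 4096 = 3472
  √(1628·3472) = √5652416 = 2377.4810
r = -1960 / 2377.4810 = -0.8244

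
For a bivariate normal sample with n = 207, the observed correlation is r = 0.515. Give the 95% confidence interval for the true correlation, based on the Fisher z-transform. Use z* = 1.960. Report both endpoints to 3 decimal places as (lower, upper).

(0.407, 0.609)

Fisher z: z_r = atanh(r) = ½·ln((1+0.515)/(1−0.515)) = 0.569511
SE(z) = 1/√(n−3) = 1/√204 = 0.070014
95% ⇒ z* = 1.960; margin = 1.960·0.070014 = 0.137227
CI on z-scale: (0.432284, 0.706738)
Back-transform: tanh(0.432284) = 0.407228, tanh(0.706738) = 0.608627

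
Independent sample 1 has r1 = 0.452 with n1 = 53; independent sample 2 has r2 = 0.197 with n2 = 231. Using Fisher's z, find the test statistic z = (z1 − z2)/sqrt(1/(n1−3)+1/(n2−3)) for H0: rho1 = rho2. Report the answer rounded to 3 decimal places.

1.842

z1 = atanh(0.452) = 0.487211,  z2 = atanh(0.197) = 0.199609
SE = √(1/(n1−3) + 1/(n2−3)) = √(1/50 + 1/228) = √(0.0200000 + 0.0043860) = √0.0243860 = 0.156160
z = (z1 − z2)/SE = (0.487211 − 0.199609) / 0.156160 = 0.287602 / 0.156160 = 1.842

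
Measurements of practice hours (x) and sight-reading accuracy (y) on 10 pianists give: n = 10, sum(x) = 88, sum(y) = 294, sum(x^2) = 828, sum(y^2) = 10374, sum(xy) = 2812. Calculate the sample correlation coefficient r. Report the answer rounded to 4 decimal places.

0.7381

S_xy = nΣxy − ΣxΣy = 10·2812 − 88·294 = 28120 − 25872 = 2248
S_xx = nΣx² − (Σx)² = 10·828 − 88² = 8280 − 7744 = 536
S_yy = nΣy² − (Σy)² = 10·10374 − 294² = 103740 − 86436 = 17304
r = S_xy / √(S_xx·S_yy) = 2248 / √(536·17304) = 2248 / √9274944 = 2248 / 3045.4793 = 0.7381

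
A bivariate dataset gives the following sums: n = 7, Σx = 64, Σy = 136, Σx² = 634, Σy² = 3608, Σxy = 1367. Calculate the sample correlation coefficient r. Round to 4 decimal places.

0.5689

Numerator: nΣxy − (Σx)(Σy) = 7·1367 − (64)(136) = 865
Denominator: √[(nΣx²−(Σx)²)(nΣy²−(Σy)²)]
  nΣx²−(Σx)² = 7·634 − 4096 = 342;  nΣy²−(Σy)² = 7·3608 − 18496 = 6760
  √(342·6760) = √2311920 = 1520.4999
r = 865 / 1520.4999 = 0.5689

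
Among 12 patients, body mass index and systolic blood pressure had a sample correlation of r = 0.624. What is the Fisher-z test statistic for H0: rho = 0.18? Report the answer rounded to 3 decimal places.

1.649

z_r = atanh(0.624) = 0.731529,  z_0 = atanh(0.18) = 0.181983
SE = 1/√(n−3) = 1/√9 = 0.333333
z = (z_r − z_0)/SE = (0.731529 − 0.181983) / 0.333333 = 0.549546 / 0.333333 = 1.649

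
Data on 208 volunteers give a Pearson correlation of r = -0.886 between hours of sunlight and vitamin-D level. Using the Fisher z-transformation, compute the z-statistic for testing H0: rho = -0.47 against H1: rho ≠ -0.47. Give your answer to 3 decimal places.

z_r = atanh(-0.886) = -1.403008,  z_0 = atanh(-0.47) = -0.510070
SE = 1/√(n−3) = 1/√205 = 0.069843
z = (z_r − z_0)/SE = (-1.403008 − (-0.510070)) / 0.069843 = -0.892938 / 0.069843 = -12.785

-12.785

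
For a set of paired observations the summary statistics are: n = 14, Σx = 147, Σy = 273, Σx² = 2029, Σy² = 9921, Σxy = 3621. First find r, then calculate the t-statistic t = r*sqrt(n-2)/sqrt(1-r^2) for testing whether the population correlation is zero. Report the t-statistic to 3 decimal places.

S_xy = nΣxy − ΣxΣy = 14·3621 − 147·273 = 50694 − 40131 = 10563
S_xx = nΣx² − (Σx)² = 14·2029 − 147² = 28406 − 21609 = 6797
S_yy = nΣy² − (Σy)² = 14·9921 − 273² = 138894 − 74529 = 64365
r = S_xy / √(S_xx·S_yy) = 10563 / √(6797·64365) = 10563 / √437488905 = 10563 / 20916.2354 = 0.5050
t = r·√(n−2)/√(1−r²) = 0.5050·√12 / √(1−0.255025) = 1.749371 / 0.863119 = 2.027

2.027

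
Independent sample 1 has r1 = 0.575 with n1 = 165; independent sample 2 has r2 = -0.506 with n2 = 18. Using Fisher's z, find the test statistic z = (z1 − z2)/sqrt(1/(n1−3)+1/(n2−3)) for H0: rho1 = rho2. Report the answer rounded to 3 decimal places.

Fisher z-transforms: z1 = atanh(0.575) = 0.654961, z2 = atanh(-0.506) = -0.557338; difference d = 1.212299
Var(d) = 1/162 + 1/15 = 0.0061728 + 0.0666667 = 0.0728395
z = d/√Var(d) = 1.212299 / √0.0728395 = 1.212299 / 0.269888 = 4.492

4.492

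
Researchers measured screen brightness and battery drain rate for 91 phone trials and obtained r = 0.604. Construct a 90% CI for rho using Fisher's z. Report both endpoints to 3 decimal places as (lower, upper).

(0.481, 0.704)

z_r = atanh(0.604) = 0.699421;  SE = 1/√(n−3) = 1/√88 = 0.106600
z-limits: 0.699421 ± 1.645·0.106600 = 0.699421 ± 0.175357 = [0.524064, 0.874778]
ρ-limits: (tanh 0.524064, tanh 0.874778) = (0.481, 0.704)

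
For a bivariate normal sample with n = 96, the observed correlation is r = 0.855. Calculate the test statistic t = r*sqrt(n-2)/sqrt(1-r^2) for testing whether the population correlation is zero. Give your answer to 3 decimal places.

15.984

1 − r² = 1 − 0.731025 = 0.268975;  √(1−r²) = 0.518628
√(n−2) = √94 = 9.695360
t = r·√(n−2)/√(1−r²) = 0.855 · 9.695360 / 0.518628 = 15.984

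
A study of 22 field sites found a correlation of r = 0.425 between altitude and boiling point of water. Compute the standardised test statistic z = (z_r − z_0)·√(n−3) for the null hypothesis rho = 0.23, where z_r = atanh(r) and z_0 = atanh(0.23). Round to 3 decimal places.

0.957

z_r = atanh(0.425) = 0.453779,  z_0 = atanh(0.23) = 0.234189
SE = 1/√(n−3) = 1/√19 = 0.229416
z = (z_r − z_0)/SE = (0.453779 − 0.234189) / 0.229416 = 0.219590 / 0.229416 = 0.957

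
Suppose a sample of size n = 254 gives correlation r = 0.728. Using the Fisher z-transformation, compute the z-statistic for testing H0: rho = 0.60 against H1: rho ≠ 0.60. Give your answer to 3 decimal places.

3.665

z_r = atanh(0.728) = 0.924459,  z_0 = atanh(0.60) = 0.693147
SE = 1/√(n−3) = 1/√251 = 0.063119
z = (z_r − z_0)/SE = (0.924459 − 0.693147) / 0.063119 = 0.231312 / 0.063119 = 3.665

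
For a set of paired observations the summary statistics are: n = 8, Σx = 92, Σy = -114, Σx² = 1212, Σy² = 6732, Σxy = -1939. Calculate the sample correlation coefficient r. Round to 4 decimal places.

-0.7081

Numerator: nΣxy − (Σx)(Σy) = 8·(-1939) − (92)(-114) = -5024
Denominator: √[(nΣx²−(Σx)²)(nΣy²−(Σy)²)]
  nΣx²−(Σx)² = 8·1212 − 8464 = 1232;  nΣy²−(Σy)² = 8·6732 − 12996 = 40860
  √(1232·40860) = √50339520 = 7095.0349
r = -5024 / 7095.0349 = -0.7081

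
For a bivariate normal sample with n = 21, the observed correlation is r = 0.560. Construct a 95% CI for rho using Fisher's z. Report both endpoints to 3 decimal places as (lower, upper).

z_r = atanh(0.560) = 0.632833;  SE = 1/√(n−3) = 1/√18 = 0.235702
z-limits: 0.632833 ± 1.960·0.235702 = 0.632833 ± 0.461976 = [0.170857, 1.094809]
ρ-limits: (tanh 0.170857, tanh 1.094809) = (0.169, 0.799)

(0.169, 0.799)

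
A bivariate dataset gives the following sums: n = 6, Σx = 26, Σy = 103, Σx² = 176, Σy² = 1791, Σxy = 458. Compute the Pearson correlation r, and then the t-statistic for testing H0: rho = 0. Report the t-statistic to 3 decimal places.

Numerator: nΣxy − (Σx)(Σy) = 6·458 − (26)(103) = 70
Denominator: √[(nΣx²−(Σx)²)(nΣy²−(Σy)²)]
  nΣx²−(Σx)² = 6·176 − 676 = 380;  nΣy²−(Σy)² = 6·1791 − 10609 = 137
  √(380·137) = √52060 = 228.1666
r = 70 / 228.1666 = 0.3068
t = r·√(n−2)/√(1−r²) = 0.3068·√4 / √(1−0.094126) = 0.613600 / 0.951774 = 0.645

0.645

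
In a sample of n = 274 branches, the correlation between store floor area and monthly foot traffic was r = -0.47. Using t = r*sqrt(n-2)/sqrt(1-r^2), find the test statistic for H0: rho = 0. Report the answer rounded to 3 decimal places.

-8.782

1 − r² = 1 − 0.2209 = 0.7791;  √(1−r²) = 0.882666
√(n−2) = √272 = 16.492423
t = r·√(n−2)/√(1−r²) = -0.47 · 16.492423 / 0.882666 = -8.782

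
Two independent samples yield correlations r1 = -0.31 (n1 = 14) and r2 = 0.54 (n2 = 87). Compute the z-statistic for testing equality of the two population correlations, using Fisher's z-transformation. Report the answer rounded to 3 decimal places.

-2.884

z1 = atanh(-0.31) = -0.320545,  z2 = atanh(0.54) = 0.604156
SE = √(1/(n1−3) + 1/(n2−3)) = √(1/11 + 1/84) = √(0.0909091 + 0.0119048) = √0.1028139 = 0.320646
z = (z1 − z2)/SE = (-0.320545 − 0.604156) / 0.320646 = -0.924701 / 0.320646 = -2.884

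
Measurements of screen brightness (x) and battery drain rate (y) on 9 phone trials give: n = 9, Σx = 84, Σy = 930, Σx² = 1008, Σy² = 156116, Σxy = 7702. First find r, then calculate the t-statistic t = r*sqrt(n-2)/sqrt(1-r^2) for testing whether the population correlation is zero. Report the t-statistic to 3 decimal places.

-0.732

S_xy = nΣxy − ΣxΣy = 9·7702 − 84·930 = 69318 − 78120 = -8802
S_xx = nΣx² − (Σx)² = 9·1008 − 84² = 9072 − 7056 = 2016
S_yy = nΣy² − (Σy)² = 9·156116 − 930² = 1405044 − 864900 = 540144
r = S_xy / √(S_xx·S_yy) = -8802 / √(2016·540144) = -8802 / √1088930304 = -8802 / 32998.9440 = -0.2667
t = r·√(n−2)/√(1−r²) = -0.2667·√7 / √(1−0.071129) = -0.705622 / 0.963780 = -0.732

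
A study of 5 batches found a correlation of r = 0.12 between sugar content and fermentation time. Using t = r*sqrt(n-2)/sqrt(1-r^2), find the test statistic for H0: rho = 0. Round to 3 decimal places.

0.209

t = r·√(n−2) / √(1−r²) with r = 0.12, n = 5
  = 0.12·√3 / √(1 − 0.0144)
  = 0.12·1.732051 / 0.992774
  = 0.207846 / 0.992774 = 0.209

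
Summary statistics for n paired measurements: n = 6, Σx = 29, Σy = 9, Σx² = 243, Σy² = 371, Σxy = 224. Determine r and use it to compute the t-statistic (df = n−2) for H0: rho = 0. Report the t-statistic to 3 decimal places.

Numerator: nΣxy − (Σx)(Σy) = 6·224 − (29)(9) = 1083
Denominator: √[(nΣx²−(Σx)²)(nΣy²−(Σy)²)]
  nΣx²−(Σx)² = 6·243 − 841 = 617;  nΣy²−(Σy)² = 6·371 − 81 = 2145
  √(617·2145) = √1323465 = 1150.4195
r = 1083 / 1150.4195 = 0.9414
t = r·√(n−2)/√(1−r²) = 0.9414·√4 / √(1−0.886234) = 1.882800 / 0.337292 = 5.582

5.582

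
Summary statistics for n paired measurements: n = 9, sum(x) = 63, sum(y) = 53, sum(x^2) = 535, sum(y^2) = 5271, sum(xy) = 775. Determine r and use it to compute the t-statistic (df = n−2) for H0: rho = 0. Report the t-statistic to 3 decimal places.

1.942

S_xy = nΣxy − ΣxΣy = 9·775 − 63·53 = 6975 − 3339 = 3636
S_xx = nΣx² − (Σx)² = 9·535 − 63² = 4815 − 3969 = 846
S_yy = nΣy² − (Σy)² = 9·5271 − 53² = 47439 − 2809 = 44630
r = S_xy / √(S_xx·S_yy) = 3636 / √(846·44630) = 3636 / √37756980 = 3636 / 6144.6709 = 0.5917
t = r·√(n−2)/√(1−r²) = 0.5917·√7 / √(1−0.350109) = 1.565491 / 0.806158 = 1.942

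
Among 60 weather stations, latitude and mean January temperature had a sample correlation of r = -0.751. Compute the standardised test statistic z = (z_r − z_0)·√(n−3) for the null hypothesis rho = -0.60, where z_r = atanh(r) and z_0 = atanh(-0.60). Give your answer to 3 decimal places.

-2.130

Fisher z: atanh(-0.751) = -0.975245, atanh(-0.60) = -0.693147
z = (z_r − z_0)·√(n−3) = (-0.975245 − (-0.693147))·√57 = -0.282098 · 7.549834 = -2.130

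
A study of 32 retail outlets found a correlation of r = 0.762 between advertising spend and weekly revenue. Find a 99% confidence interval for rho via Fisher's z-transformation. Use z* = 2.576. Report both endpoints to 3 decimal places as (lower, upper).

(0.480, 0.901)

Fisher z: z_r = atanh(r) = ½·ln((1+0.762)/(1−0.762)) = 1.000967
SE(z) = 1/√(n−3) = 1/√29 = 0.185695
99% ⇒ z* = 2.576; margin = 2.576·0.185695 = 0.478350
CI on z-scale: (0.522617, 1.479317)
Back-transform: tanh(0.522617) = 0.479717, tanh(1.479317) = 0.901340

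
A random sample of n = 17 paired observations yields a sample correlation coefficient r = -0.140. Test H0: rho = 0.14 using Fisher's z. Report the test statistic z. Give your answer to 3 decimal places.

z_r = atanh(-0.140) = -0.140926,  z_0 = atanh(0.14) = 0.140926
SE = 1/√(n−3) = 1/√14 = 0.267261
z = (z_r − z_0)/SE = (-0.140926 − 0.140926) / 0.267261 = -0.281852 / 0.267261 = -1.055

-1.055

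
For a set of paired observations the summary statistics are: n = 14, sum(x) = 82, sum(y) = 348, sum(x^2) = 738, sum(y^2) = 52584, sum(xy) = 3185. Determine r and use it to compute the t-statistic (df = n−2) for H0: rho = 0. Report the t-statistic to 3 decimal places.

S_xy = nΣxy − ΣxΣy = 14·3185 − 82·348 = 44590 − 28536 = 16054
S_xx = nΣx² − (Σx)² = 14·738 − 82² = 10332 − 6724 = 3608
S_yy = nΣy² − (Σy)² = 14·52584 − 348² = 736176 − 121104 = 615072
r = S_xy / √(S_xx·S_yy) = 16054 / √(3608·615072) = 16054 / √2219179776 = 16054 / 47108.1710 = 0.3408
t = r·√(n−2)/√(1−r²) = 0.3408·√12 / √(1−0.116145) = 1.180566 / 0.940136 = 1.256

1.256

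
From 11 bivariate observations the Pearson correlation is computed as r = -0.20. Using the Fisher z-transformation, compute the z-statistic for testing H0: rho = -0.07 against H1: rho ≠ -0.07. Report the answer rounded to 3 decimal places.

-0.375

z_r = atanh(-0.20) = -0.202733,  z_0 = atanh(-0.07) = -0.070115
SE = 1/√(n−3) = 1/√8 = 0.353553
z = (z_r − z_0)/SE = (-0.202733 − (-0.070115)) / 0.353553 = -0.132618 / 0.353553 = -0.375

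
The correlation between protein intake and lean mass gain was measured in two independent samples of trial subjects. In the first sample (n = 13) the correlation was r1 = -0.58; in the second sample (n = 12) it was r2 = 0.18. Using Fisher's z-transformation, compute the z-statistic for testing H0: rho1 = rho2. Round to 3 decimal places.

z1 = atanh(-0.58) = -0.662463,  z2 = atanh(0.18) = 0.181983
SE = √(1/(n1−3) + 1/(n2−3)) = √(1/10 + 1/9) = √(0.1000000 + 0.1111111) = √0.2111111 = 0.459468
z = (z1 − z2)/SE = (-0.662463 − 0.181983) / 0.459468 = -0.844446 / 0.459468 = -1.838

-1.838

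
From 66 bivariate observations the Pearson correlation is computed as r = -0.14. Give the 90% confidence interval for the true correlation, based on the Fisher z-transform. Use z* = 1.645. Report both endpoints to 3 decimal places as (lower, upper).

(-0.335, 0.066)

z_r = atanh(-0.14) = -0.140926;  SE = 1/√(n−3) = 1/√63 = 0.125988
z-limits: -0.140926 ± 1.645·0.125988 = -0.140926 ± 0.207250 = [-0.348176, 0.066324]
ρ-limits: (tanh -0.348176, tanh 0.066324) = (-0.335, 0.066)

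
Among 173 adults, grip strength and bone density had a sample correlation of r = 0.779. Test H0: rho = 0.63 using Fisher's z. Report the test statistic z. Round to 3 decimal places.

3.930

Fisher z: atanh(0.779) = 1.042822, atanh(0.63) = 0.741416
z = (z_r − z_0)·√(n−3) = (1.042822 − 0.741416)·√170 = 0.301406 · 13.038405 = 3.930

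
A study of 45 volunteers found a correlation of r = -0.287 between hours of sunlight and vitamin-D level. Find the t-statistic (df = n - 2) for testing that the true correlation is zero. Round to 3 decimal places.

1 − r² = 1 − 0.082369 = 0.917631;  √(1−r²) = 0.957931
√(n−2) = √43 = 6.557439
t = r·√(n−2)/√(1−r²) = -0.287 · 6.557439 / 0.957931 = -1.965

-1.965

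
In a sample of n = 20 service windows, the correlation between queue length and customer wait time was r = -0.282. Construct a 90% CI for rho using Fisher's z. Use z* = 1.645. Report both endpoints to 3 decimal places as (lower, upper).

Fisher z: z_r = atanh(r) = ½·ln((1+(-0.282))/(1−(-0.282))) = -0.289854
SE(z) = 1/√(n−3) = 1/√17 = 0.242536
90% ⇒ z* = 1.645; margin = 1.645·0.242536 = 0.398972
CI on z-scale: (-0.688826, 0.109118)
Back-transform: tanh(-0.688826) = -0.597227, tanh(0.109118) = 0.108687

(-0.597, 0.109)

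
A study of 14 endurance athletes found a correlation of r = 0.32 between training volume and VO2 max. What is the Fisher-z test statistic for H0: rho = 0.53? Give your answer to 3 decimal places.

-0.857

Fisher z: atanh(0.32) = 0.331647, atanh(0.53) = 0.590145
z = (z_r − z_0)·√(n−3) = (0.331647 − 0.590145)·√11 = -0.258498 · 3.316625 = -0.857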